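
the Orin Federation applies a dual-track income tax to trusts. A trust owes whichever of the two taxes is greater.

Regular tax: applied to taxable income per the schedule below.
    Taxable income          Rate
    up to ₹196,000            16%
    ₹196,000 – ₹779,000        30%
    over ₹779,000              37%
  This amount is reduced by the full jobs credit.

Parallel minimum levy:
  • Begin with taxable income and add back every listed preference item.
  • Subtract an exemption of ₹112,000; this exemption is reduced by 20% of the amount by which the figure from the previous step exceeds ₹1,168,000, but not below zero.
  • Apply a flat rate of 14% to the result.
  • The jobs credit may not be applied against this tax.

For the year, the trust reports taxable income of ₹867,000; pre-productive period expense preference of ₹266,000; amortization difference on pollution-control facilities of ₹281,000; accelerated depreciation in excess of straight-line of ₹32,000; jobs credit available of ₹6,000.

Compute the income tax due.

₹232,820

Parallel minimum levy:
  Adjusted income: ₹867,000 + ₹266,000 + ₹281,000 + ₹32,000 = ₹1,446,000
  Exemption: ₹112,000 − 20% × (₹1,446,000 − ₹1,168,000) = ₹112,000 − ₹55,600 = ₹56,400
  Base: ₹1,446,000 − ₹56,400 = ₹1,389,600
  ₹1,389,600 × 14% = ₹194,544

Regular tax:
  ₹196,000 × 16% = ₹31,360
  ₹583,000 × 30% = ₹174,900
  ₹88,000 × 37% = ₹32,560
  → ₹238,820
  Less jobs credit ₹6,000 → ₹232,820

₹232,820 > ₹194,544, so the regular tax governs.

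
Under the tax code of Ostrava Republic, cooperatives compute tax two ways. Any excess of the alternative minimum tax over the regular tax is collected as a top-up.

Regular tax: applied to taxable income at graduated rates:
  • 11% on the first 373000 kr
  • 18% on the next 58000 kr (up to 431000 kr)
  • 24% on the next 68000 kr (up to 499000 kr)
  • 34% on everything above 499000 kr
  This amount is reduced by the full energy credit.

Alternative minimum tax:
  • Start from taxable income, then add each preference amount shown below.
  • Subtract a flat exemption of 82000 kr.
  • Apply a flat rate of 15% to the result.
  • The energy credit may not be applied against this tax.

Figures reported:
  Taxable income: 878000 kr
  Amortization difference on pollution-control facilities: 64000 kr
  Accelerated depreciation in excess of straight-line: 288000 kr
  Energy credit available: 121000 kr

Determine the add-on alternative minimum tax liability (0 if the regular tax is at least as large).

96550 kr

Regular tax:
  373000 kr × 11% = 41030 kr
  58000 kr × 18% = 10440 kr
  68000 kr × 24% = 16320 kr
  379000 kr × 34% = 128860 kr
  → 196650 kr
  Less energy credit 121000 kr → 75650 kr

Alternative minimum tax:
  Adjusted income: 878000 kr + 64000 kr + 288000 kr = 1230000 kr
  Less exemption 82000 kr → base 1148000 kr
  1148000 kr × 15% = 172200 kr

Excess of alternative minimum tax over regular tax: 172200 kr − 75650 kr = 96550 kr.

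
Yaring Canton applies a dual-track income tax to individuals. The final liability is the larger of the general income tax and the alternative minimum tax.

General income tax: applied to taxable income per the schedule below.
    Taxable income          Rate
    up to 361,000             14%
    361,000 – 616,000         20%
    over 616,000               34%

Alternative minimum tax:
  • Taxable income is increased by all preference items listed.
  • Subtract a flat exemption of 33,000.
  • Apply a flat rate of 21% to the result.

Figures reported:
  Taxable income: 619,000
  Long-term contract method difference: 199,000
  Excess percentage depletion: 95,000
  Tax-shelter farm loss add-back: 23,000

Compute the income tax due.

Alternative minimum tax:
  Adjusted income: 619,000 + 199,000 + 95,000 + 23,000 = 936,000
  Less exemption 33,000 → base 903,000
  903,000 × 21% = 189,630

General income tax:
  361,000 × 14% = 50,540
  255,000 × 20% = 51,000
  3,000 × 34% = 1,020
  → 102,560

189,630 > 102,560, so the alternative minimum tax is the binding amount.

189,630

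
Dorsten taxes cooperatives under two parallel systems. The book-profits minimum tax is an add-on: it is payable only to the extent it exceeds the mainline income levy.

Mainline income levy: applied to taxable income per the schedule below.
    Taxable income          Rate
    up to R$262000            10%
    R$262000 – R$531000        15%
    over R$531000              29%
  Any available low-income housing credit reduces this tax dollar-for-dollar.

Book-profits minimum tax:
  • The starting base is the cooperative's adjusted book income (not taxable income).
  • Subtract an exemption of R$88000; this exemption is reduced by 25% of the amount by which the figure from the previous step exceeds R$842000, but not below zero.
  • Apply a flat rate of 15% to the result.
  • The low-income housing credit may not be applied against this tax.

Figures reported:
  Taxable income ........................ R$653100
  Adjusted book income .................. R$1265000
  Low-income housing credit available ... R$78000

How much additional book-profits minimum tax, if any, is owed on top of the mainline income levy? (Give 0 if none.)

R$165791

Book-profits minimum tax:
  Base (adjusted book income): R$1265000
  Exemption: 25% × (R$1265000 − R$842000) = R$105750 ≥ R$88000, so the exemption is fully phased out
  Base: R$1265000 − R$0 = R$1265000
  R$1265000 × 15% = R$189750

Mainline income levy:
  R$262000 × 10% = R$26200
  R$269000 × 15% = R$40350
  R$122100 × 29% = R$35409
  → R$101959
  Less low-income housing credit R$78000 → R$23959

Excess of book-profits minimum tax over mainline income levy: R$189750 − R$23959 = R$165791.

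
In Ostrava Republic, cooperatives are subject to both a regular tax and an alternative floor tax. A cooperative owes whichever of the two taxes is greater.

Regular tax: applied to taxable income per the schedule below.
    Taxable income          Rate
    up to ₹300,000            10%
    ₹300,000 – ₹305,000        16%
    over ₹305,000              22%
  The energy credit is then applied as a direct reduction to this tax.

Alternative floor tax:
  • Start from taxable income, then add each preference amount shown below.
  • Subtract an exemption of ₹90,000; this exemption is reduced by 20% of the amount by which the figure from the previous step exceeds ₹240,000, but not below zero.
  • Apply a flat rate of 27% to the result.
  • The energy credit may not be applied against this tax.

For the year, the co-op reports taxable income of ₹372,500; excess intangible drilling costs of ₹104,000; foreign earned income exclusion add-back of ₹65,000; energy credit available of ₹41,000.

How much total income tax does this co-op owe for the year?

Regular tax:
  ₹300,000 × 10% = ₹30,000
  ₹5,000 × 16% = ₹800
  ₹67,500 × 22% = ₹14,850
  → ₹45,650
  Less energy credit ₹41,000 → ₹4,650

Alternative floor tax:
  Adjusted income: ₹372,500 + ₹104,000 + ₹65,000 = ₹541,500
  Exemption: ₹90,000 − 20% × (₹541,500 − ₹240,000) = ₹90,000 − ₹60,300 = ₹29,700
  Base: ₹541,500 − ₹29,700 = ₹511,800
  ₹511,800 × 27% = ₹138,186

₹138,186 > ₹4,650, so the alternative floor tax is the binding amount.

₹138,186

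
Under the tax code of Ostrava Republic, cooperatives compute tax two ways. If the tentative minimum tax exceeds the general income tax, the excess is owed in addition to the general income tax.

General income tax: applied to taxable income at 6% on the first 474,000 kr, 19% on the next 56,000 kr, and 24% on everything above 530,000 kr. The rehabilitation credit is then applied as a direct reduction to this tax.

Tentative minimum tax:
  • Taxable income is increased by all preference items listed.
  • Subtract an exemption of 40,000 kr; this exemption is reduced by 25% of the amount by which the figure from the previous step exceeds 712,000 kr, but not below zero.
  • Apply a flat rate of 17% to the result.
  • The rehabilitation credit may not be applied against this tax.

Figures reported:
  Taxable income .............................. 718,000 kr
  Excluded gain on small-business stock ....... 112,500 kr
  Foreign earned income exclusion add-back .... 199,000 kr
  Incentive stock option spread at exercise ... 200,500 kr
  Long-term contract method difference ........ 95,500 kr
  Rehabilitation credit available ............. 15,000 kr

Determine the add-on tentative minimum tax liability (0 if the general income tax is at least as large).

Tentative minimum tax:
  Adjusted income: 718,000 kr + 112,500 kr + 199,000 kr + 200,500 kr + 95,500 kr = 1,325,500 kr
  Exemption: 25% × (1,325,500 kr − 712,000 kr) = 153,375 kr ≥ 40,000 kr, so the exemption is fully phased out
  Base: 1,325,500 kr − 0 kr = 1,325,500 kr
  1,325,500 kr × 17% = 225,335 kr

General income tax:
  474,000 kr × 6% = 28,440 kr
  56,000 kr × 19% = 10,640 kr
  188,000 kr × 24% = 45,120 kr
  → 84,200 kr
  Less rehabilitation credit 15,000 kr → 69,200 kr

Excess of tentative minimum tax over general income tax: 225,335 kr − 69,200 kr = 156,135 kr.

156,135 kr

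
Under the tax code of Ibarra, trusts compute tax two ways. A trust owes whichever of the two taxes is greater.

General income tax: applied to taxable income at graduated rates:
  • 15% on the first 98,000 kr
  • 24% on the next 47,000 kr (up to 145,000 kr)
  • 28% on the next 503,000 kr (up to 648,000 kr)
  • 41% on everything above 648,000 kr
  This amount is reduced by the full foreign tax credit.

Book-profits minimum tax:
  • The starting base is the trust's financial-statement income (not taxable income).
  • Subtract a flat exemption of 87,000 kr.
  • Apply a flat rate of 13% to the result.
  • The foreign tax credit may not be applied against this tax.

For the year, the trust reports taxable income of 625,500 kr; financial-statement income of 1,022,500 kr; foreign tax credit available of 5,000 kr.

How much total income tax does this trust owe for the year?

155,520 kr

General income tax:
  98,000 kr × 15% = 14,700 kr
  47,000 kr × 24% = 11,280 kr
  480,500 kr × 28% = 134,540 kr
  → 160,520 kr
  Less foreign tax credit 5,000 kr → 155,520 kr

Book-profits minimum tax:
  Base (financial-statement income): 1,022,500 kr
  Less exemption 87,000 kr → base 935,500 kr
  935,500 kr × 13% = 121,615 kr

155,520 kr > 121,615 kr, so the general income tax governs.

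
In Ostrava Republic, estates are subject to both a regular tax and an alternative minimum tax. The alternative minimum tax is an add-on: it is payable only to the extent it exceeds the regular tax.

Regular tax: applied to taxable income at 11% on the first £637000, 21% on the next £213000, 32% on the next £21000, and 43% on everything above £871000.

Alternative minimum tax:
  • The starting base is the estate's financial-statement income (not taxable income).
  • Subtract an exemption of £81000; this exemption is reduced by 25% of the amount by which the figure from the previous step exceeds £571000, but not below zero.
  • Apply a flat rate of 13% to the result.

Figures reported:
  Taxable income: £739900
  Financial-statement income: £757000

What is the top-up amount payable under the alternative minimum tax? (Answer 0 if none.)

£2246

Alternative minimum tax:
  Base (financial-statement income): £757000
  Exemption: £81000 − 25% × (£757000 − £571000) = £81000 − £46500 = £34500
  Base: £757000 − £34500 = £722500
  £722500 × 13% = £93925

Regular tax:
  £637000 × 11% = £70070
  £102900 × 21% = £21609
  → £91679

Excess of alternative minimum tax over regular tax: £93925 − £91679 = £2246.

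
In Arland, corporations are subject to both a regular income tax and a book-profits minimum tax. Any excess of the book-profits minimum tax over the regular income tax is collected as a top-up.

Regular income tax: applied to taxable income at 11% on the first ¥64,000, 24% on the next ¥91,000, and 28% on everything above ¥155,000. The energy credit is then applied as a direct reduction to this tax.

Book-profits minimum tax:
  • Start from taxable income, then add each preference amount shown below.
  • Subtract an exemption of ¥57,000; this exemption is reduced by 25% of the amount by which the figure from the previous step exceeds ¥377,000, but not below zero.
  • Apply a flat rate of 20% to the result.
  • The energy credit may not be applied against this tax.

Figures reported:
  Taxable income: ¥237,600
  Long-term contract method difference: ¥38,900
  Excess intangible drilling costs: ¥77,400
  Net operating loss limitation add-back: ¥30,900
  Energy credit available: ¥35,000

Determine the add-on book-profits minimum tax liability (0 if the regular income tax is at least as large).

Regular income tax:
  ¥64,000 × 11% = ¥7,040
  ¥91,000 × 24% = ¥21,840
  ¥82,600 × 28% = ¥23,128
  → ¥52,008
  Less energy credit ¥35,000 → ¥17,008

Book-profits minimum tax:
  Adjusted income: ¥237,600 + ¥38,900 + ¥77,400 + ¥30,900 = ¥384,800
  Exemption: ¥57,000 − 25% × (¥384,800 − ¥377,000) = ¥57,000 − ¥1,950 = ¥55,050
  Base: ¥384,800 − ¥55,050 = ¥329,750
  ¥329,750 × 20% = ¥65,950

Excess of book-profits minimum tax over regular income tax: ¥65,950 − ¥17,008 = ¥48,942.

¥48,942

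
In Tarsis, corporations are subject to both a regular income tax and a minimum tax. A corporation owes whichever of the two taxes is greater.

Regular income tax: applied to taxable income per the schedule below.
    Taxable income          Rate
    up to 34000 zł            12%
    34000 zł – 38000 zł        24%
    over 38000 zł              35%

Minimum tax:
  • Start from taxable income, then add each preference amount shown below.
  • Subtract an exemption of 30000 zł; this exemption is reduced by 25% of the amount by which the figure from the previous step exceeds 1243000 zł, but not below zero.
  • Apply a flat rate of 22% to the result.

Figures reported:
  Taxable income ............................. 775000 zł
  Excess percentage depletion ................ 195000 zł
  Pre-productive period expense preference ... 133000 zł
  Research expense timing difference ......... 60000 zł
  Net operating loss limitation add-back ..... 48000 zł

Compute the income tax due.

Regular income tax:
  34000 zł × 12% = 4080 zł
  4000 zł × 24% = 960 zł
  737000 zł × 35% = 257950 zł
  → 262990 zł

Minimum tax:
  Adjusted income: 775000 zł + 195000 zł + 133000 zł + 60000 zł + 48000 zł = 1211000 zł
  Exemption: 1211000 zł ≤ 1243000 zł, so full 30000 zł applies
  Base: 1211000 zł − 30000 zł = 1181000 zł
  1181000 zł × 22% = 259820 zł

262990 zł > 259820 zł, so the regular income tax governs.

262990 zł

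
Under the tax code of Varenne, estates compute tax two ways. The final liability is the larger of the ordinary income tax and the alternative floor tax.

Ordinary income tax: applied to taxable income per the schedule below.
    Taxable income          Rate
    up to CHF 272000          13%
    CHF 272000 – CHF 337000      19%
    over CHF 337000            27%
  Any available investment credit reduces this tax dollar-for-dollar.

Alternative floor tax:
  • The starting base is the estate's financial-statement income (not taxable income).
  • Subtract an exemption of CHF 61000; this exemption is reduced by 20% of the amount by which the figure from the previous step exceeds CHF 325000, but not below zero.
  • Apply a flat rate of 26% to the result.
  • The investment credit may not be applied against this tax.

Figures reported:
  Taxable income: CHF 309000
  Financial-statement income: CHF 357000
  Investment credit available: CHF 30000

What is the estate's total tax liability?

Ordinary income tax:
  CHF 272000 × 13% = CHF 35360
  CHF 37000 × 19% = CHF 7030
  → CHF 42390
  Less investment credit CHF 30000 → CHF 12390

Alternative floor tax:
  Base (financial-statement income): CHF 357000
  Exemption: CHF 61000 − 20% × (CHF 357000 − CHF 325000) = CHF 61000 − CHF 6400 = CHF 54600
  Base: CHF 357000 − CHF 54600 = CHF 302400
  CHF 302400 × 26% = CHF 78624

CHF 78624 > CHF 12390, so the alternative floor tax is the binding amount.

CHF 78624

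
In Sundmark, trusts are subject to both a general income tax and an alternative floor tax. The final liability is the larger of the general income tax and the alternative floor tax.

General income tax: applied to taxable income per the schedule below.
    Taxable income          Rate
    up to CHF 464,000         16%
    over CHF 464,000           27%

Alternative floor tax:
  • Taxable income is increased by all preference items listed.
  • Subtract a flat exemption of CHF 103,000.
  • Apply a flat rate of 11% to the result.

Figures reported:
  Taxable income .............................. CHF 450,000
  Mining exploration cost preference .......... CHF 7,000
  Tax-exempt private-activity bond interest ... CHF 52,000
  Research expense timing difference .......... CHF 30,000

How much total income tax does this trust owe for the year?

CHF 72,000

Alternative floor tax:
  Adjusted income: CHF 450,000 + CHF 7,000 + CHF 52,000 + CHF 30,000 = CHF 539,000
  Less exemption CHF 103,000 → base CHF 436,000
  CHF 436,000 × 11% = CHF 47,960

General income tax:
  CHF 450,000 × 16% = CHF 72,000

CHF 72,000 > CHF 47,960, so the general income tax governs.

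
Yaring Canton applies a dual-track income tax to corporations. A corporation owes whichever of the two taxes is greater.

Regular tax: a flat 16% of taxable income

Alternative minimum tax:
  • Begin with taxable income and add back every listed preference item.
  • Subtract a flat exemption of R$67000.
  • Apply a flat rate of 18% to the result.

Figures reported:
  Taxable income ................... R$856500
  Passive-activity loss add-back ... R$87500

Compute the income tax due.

Regular tax:
  R$856500 × 16% = R$137040

Alternative minimum tax:
  Adjusted income: R$856500 + R$87500 = R$944000
  Less exemption R$67000 → base R$877000
  R$877000 × 18% = R$157860

R$157860 > R$137040, so the alternative minimum tax is the binding amount.

R$157860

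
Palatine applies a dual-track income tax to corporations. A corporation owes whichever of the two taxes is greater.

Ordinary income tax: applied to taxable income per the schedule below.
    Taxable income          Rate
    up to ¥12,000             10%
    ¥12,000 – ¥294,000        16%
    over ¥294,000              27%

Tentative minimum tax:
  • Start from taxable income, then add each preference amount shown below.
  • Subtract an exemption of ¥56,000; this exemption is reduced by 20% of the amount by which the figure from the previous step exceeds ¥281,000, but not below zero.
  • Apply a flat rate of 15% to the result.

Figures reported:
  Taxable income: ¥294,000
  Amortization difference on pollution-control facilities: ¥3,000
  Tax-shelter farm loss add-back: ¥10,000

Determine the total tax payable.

¥46,320

Tentative minimum tax:
  Adjusted income: ¥294,000 + ¥3,000 + ¥10,000 = ¥307,000
  Exemption: ¥56,000 − 20% × (¥307,000 − ¥281,000) = ¥56,000 − ¥5,200 = ¥50,800
  Base: ¥307,000 − ¥50,800 = ¥256,200
  ¥256,200 × 15% = ¥38,430

Ordinary income tax:
  ¥12,000 × 10% = ¥1,200
  ¥282,000 × 16% = ¥45,120
  → ¥46,320

¥46,320 > ¥38,430, so the ordinary income tax governs.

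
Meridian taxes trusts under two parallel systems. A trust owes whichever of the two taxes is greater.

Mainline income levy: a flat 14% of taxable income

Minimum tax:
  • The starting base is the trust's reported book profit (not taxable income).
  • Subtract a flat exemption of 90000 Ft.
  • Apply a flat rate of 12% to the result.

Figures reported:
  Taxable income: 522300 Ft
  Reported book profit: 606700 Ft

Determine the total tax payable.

73122 Ft

Mainline income levy:
  522300 Ft × 14% = 73122 Ft

Minimum tax:
  Base (reported book profit): 606700 Ft
  Less exemption 90000 Ft → base 516700 Ft
  516700 Ft × 12% = 62004 Ft

73122 Ft > 62004 Ft, so the mainline income levy governs.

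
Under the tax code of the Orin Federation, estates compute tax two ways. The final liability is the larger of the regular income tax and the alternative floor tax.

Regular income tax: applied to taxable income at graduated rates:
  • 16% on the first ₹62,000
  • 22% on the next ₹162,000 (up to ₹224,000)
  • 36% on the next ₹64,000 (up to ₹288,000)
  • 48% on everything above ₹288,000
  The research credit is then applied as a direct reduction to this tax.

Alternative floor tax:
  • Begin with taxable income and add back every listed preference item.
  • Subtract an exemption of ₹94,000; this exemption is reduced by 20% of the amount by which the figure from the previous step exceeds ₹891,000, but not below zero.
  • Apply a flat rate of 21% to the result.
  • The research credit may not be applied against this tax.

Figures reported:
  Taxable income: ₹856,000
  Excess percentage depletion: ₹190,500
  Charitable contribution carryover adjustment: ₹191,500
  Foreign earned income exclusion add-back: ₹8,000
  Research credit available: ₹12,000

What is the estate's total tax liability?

₹329,240

Alternative floor tax:
  Adjusted income: ₹856,000 + ₹190,500 + ₹191,500 + ₹8,000 = ₹1,246,000
  Exemption: ₹94,000 − 20% × (₹1,246,000 − ₹891,000) = ₹94,000 − ₹71,000 = ₹23,000
  Base: ₹1,246,000 − ₹23,000 = ₹1,223,000
  ₹1,223,000 × 21% = ₹256,830

Regular income tax:
  ₹62,000 × 16% = ₹9,920
  ₹162,000 × 22% = ₹35,640
  ₹64,000 × 36% = ₹23,040
  ₹568,000 × 48% = ₹272,640
  → ₹341,240
  Less research credit ₹12,000 → ₹329,240

₹329,240 > ₹256,830, so the regular income tax governs.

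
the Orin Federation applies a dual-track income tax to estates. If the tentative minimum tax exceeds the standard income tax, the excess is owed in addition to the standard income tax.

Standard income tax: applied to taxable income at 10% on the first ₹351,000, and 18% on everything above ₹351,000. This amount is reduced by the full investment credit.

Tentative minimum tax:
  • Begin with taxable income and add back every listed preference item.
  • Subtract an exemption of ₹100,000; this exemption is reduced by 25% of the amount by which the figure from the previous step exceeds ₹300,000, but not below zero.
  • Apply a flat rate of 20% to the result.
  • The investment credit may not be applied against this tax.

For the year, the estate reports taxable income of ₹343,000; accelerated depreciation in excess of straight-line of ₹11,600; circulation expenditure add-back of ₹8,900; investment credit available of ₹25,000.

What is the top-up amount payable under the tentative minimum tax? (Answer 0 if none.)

₹46,575

Standard income tax:
  ₹343,000 × 10% = ₹34,300
  Less investment credit ₹25,000 → ₹9,300

Tentative minimum tax:
  Adjusted income: ₹343,000 + ₹11,600 + ₹8,900 = ₹363,500
  Exemption: ₹100,000 − 25% × (₹363,500 − ₹300,000) = ₹100,000 − ₹15,875 = ₹84,125
  Base: ₹363,500 − ₹84,125 = ₹279,375
  ₹279,375 × 20% = ₹55,875

Excess of tentative minimum tax over standard income tax: ₹55,875 − ₹9,300 = ₹46,575.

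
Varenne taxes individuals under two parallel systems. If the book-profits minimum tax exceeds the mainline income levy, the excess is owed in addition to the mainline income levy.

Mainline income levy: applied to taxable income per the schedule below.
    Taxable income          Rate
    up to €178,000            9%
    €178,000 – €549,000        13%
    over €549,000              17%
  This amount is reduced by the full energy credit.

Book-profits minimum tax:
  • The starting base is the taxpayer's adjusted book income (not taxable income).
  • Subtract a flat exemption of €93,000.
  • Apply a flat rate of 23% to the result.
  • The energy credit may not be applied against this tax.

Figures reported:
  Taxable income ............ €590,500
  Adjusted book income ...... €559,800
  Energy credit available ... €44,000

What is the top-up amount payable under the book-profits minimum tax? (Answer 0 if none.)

€80,059

Mainline income levy:
  €178,000 × 9% = €16,020
  €371,000 × 13% = €48,230
  €41,500 × 17% = €7,055
  → €71,305
  Less energy credit €44,000 → €27,305

Book-profits minimum tax:
  Base (adjusted book income): €559,800
  Less exemption €93,000 → base €466,800
  €466,800 × 23% = €107,364

Excess of book-profits minimum tax over mainline income levy: €107,364 − €27,305 = €80,059.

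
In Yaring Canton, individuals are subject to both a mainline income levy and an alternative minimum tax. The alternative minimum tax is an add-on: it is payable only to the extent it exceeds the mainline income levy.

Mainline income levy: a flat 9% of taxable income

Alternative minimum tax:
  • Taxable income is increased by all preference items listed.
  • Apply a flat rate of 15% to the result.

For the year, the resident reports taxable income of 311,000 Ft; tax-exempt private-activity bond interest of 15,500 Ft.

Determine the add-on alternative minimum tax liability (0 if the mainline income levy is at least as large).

20,985 Ft

Mainline income levy:
  311,000 Ft × 9% = 27,990 Ft

Alternative minimum tax:
  Adjusted income: 311,000 Ft + 15,500 Ft = 326,500 Ft
  326,500 Ft × 15% = 48,975 Ft

Excess of alternative minimum tax over mainline income levy: 48,975 Ft − 27,990 Ft = 20,985 Ft.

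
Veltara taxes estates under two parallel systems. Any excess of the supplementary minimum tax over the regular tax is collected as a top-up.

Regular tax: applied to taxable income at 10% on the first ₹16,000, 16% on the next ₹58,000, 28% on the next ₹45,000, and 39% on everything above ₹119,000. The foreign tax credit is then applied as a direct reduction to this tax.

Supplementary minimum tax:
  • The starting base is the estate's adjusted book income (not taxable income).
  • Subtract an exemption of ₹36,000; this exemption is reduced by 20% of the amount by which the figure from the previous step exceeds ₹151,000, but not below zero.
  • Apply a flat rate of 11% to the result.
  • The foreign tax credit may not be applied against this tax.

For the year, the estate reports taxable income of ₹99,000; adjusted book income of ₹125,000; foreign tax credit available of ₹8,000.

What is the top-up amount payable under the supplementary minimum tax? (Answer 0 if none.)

Supplementary minimum tax:
  Base (adjusted book income): ₹125,000
  Exemption: ₹125,000 ≤ ₹151,000, so full ₹36,000 applies
  Base: ₹125,000 − ₹36,000 = ₹89,000
  ₹89,000 × 11% = ₹9,790

Regular tax:
  ₹16,000 × 10% = ₹1,600
  ₹58,000 × 16% = ₹9,280
  ₹25,000 × 28% = ₹7,000
  → ₹17,880
  Less foreign tax credit ₹8,000 → ₹9,880

₹9,790 ≤ ₹9,880, so no add-on is due.

₹0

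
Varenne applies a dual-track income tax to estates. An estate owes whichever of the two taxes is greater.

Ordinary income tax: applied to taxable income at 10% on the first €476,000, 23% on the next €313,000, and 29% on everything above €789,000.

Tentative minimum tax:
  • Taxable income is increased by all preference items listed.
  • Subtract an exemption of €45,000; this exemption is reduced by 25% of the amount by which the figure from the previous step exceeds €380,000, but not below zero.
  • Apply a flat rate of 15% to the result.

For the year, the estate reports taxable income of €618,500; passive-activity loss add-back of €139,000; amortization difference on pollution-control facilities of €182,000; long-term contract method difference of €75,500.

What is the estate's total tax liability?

Ordinary income tax:
  €476,000 × 10% = €47,600
  €142,500 × 23% = €32,775
  → €80,375

Tentative minimum tax:
  Adjusted income: €618,500 + €139,000 + €182,000 + €75,500 = €1,015,000
  Exemption: 25% × (€1,015,000 − €380,000) = €158,750 ≥ €45,000, so the exemption is fully phased out
  Base: €1,015,000 − €0 = €1,015,000
  €1,015,000 × 15% = €152,250

€152,250 > €80,375, so the tentative minimum tax is the binding amount.

€152,250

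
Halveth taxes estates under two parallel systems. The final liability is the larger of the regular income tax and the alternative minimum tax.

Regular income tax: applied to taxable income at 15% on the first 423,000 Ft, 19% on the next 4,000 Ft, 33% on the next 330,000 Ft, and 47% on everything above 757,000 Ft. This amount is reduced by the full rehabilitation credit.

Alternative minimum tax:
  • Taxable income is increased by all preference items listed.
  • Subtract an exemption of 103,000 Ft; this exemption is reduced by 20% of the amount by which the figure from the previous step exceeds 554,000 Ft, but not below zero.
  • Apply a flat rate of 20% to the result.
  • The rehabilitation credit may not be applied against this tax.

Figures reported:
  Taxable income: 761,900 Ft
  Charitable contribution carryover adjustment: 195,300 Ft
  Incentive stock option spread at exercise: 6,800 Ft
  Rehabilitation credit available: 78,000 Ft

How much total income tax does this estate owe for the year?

188,600 Ft

Alternative minimum tax:
  Adjusted income: 761,900 Ft + 195,300 Ft + 6,800 Ft = 964,000 Ft
  Exemption: 103,000 Ft − 20% × (964,000 Ft − 554,000 Ft) = 103,000 Ft − 82,000 Ft = 21,000 Ft
  Base: 964,000 Ft − 21,000 Ft = 943,000 Ft
  943,000 Ft × 20% = 188,600 Ft

Regular income tax:
  423,000 Ft × 15% = 63,450 Ft
  4,000 Ft × 19% = 760 Ft
  330,000 Ft × 33% = 108,900 Ft
  4,900 Ft × 47% = 2,303 Ft
  → 175,413 Ft
  Less rehabilitation credit 78,000 Ft → 97,413 Ft

188,600 Ft > 97,413 Ft, so the alternative minimum tax is the binding amount.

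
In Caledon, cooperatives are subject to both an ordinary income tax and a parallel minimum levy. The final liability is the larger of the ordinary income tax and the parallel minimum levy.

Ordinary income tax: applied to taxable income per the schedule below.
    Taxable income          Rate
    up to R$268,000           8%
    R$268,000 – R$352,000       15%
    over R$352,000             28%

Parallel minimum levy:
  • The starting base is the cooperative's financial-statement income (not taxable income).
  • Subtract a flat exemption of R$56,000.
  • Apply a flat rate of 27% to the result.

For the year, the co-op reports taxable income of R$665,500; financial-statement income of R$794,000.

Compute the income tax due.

Parallel minimum levy:
  Base (financial-statement income): R$794,000
  Less exemption R$56,000 → base R$738,000
  R$738,000 × 27% = R$199,260

Ordinary income tax:
  R$268,000 × 8% = R$21,440
  R$84,000 × 15% = R$12,600
  R$313,500 × 28% = R$87,780
  → R$121,820

R$199,260 > R$121,820, so the parallel minimum levy is the binding amount.

R$199,260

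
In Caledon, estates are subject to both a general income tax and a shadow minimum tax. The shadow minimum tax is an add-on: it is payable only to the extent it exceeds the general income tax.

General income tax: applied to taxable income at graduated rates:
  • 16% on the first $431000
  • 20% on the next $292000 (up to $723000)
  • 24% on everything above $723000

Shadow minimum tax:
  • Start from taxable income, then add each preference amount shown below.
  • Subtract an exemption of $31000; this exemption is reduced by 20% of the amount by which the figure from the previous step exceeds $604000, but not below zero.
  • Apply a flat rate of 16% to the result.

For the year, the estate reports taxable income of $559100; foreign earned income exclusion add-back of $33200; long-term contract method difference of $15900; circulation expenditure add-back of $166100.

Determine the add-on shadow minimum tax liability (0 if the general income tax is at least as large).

$29308

General income tax:
  $431000 × 16% = $68960
  $128100 × 20% = $25620
  → $94580

Shadow minimum tax:
  Adjusted income: $559100 + $33200 + $15900 + $166100 = $774300
  Exemption: 20% × ($774300 − $604000) = $34060 ≥ $31000, so the exemption is fully phased out
  Base: $774300 − $0 = $774300
  $774300 × 16% = $123888

Excess of shadow minimum tax over general income tax: $123888 − $94580 = $29308.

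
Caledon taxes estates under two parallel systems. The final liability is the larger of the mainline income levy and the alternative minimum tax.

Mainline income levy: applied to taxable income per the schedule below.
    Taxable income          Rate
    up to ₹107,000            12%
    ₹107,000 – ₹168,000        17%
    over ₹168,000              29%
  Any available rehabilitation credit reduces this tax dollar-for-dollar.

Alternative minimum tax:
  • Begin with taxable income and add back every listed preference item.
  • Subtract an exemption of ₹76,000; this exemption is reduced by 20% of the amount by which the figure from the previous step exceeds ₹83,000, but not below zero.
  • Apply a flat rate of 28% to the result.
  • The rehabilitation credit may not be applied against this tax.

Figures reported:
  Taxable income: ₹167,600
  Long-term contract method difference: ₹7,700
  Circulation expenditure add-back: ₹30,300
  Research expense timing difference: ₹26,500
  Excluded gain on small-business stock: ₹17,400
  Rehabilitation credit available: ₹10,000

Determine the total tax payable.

₹57,904

Alternative minimum tax:
  Adjusted income: ₹167,600 + ₹7,700 + ₹30,300 + ₹26,500 + ₹17,400 = ₹249,500
  Exemption: ₹76,000 − 20% × (₹249,500 − ₹83,000) = ₹76,000 − ₹33,300 = ₹42,700
  Base: ₹249,500 − ₹42,700 = ₹206,800
  ₹206,800 × 28% = ₹57,904

Mainline income levy:
  ₹107,000 × 12% = ₹12,840
  ₹60,600 × 17% = ₹10,302
  → ₹23,142
  Less rehabilitation credit ₹10,000 → ₹13,142

₹57,904 > ₹13,142, so the alternative minimum tax is the binding amount.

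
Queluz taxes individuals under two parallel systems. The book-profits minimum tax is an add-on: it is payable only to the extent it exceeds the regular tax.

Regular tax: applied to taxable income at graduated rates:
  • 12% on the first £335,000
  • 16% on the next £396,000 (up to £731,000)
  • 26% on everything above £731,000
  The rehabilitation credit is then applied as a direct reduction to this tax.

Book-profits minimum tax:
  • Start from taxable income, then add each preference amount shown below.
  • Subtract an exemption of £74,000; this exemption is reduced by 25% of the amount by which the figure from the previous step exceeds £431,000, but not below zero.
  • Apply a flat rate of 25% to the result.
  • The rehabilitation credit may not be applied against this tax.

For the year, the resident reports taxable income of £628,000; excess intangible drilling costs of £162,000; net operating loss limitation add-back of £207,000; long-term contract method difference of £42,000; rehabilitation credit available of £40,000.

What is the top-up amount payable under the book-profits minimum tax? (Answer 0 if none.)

Regular tax:
  £335,000 × 12% = £40,200
  £293,000 × 16% = £46,880
  → £87,080
  Less rehabilitation credit £40,000 → £47,080

Book-profits minimum tax:
  Adjusted income: £628,000 + £162,000 + £207,000 + £42,000 = £1,039,000
  Exemption: 25% × (£1,039,000 − £431,000) = £152,000 ≥ £74,000, so the exemption is fully phased out
  Base: £1,039,000 − £0 = £1,039,000
  £1,039,000 × 25% = £259,750

Excess of book-profits minimum tax over regular tax: £259,750 − £47,080 = £212,670.

£212,670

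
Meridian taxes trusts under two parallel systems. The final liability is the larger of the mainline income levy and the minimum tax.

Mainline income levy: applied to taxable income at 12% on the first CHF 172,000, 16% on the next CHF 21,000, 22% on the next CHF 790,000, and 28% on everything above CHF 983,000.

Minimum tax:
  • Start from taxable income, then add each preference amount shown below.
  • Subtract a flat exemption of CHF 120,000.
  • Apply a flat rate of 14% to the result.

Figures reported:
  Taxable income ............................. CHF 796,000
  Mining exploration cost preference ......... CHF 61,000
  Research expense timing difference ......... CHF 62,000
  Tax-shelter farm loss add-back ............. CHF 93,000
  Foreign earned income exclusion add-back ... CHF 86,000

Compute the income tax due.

Mainline income levy:
  CHF 172,000 × 12% = CHF 20,640
  CHF 21,000 × 16% = CHF 3,360
  CHF 603,000 × 22% = CHF 132,660
  → CHF 156,660

Minimum tax:
  Adjusted income: CHF 796,000 + CHF 61,000 + CHF 62,000 + CHF 93,000 + CHF 86,000 = CHF 1,098,000
  Less exemption CHF 120,000 → base CHF 978,000
  CHF 978,000 × 14% = CHF 136,920

CHF 156,660 > CHF 136,920, so the mainline income levy governs.

CHF 156,660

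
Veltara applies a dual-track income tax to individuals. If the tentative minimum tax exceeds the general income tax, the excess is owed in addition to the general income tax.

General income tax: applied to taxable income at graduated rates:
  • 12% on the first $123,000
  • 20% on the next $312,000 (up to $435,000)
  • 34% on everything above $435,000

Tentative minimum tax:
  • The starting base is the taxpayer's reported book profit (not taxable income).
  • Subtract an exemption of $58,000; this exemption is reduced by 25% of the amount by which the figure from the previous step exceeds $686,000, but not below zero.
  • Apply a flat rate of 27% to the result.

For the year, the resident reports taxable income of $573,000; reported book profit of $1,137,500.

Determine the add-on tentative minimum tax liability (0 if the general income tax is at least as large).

Tentative minimum tax:
  Base (reported book profit): $1,137,500
  Exemption: 25% × ($1,137,500 − $686,000) = $112,875 ≥ $58,000, so the exemption is fully phased out
  Base: $1,137,500 − $0 = $1,137,500
  $1,137,500 × 27% = $307,125

General income tax:
  $123,000 × 12% = $14,760
  $312,000 × 20% = $62,400
  $138,000 × 34% = $46,920
  → $124,080

Excess of tentative minimum tax over general income tax: $307,125 − $124,080 = $183,045.

$183,045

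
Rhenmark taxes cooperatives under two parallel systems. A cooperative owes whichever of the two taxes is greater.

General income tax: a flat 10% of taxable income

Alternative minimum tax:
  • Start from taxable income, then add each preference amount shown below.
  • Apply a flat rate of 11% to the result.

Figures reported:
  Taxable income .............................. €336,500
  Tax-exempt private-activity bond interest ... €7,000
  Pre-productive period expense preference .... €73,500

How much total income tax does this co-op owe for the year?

Alternative minimum tax:
  Adjusted income: €336,500 + €7,000 + €73,500 = €417,000
  €417,000 × 11% = €45,870

General income tax:
  €336,500 × 10% = €33,650

€45,870 > €33,650, so the alternative minimum tax is the binding amount.

€45,870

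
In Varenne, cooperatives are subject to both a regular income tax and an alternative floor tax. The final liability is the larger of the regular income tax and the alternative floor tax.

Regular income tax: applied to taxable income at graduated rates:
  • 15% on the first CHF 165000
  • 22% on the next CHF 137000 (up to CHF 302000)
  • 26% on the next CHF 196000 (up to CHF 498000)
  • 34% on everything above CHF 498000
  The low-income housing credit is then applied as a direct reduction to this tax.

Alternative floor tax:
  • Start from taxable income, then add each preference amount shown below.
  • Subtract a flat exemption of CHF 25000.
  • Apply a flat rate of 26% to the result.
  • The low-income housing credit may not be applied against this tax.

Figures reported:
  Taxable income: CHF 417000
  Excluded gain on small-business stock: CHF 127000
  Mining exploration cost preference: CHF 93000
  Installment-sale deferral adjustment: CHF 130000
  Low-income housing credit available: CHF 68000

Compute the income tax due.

Alternative floor tax:
  Adjusted income: CHF 417000 + CHF 127000 + CHF 93000 + CHF 130000 = CHF 767000
  Less exemption CHF 25000 → base CHF 742000
  CHF 742000 × 26% = CHF 192920

Regular income tax:
  CHF 165000 × 15% = CHF 24750
  CHF 137000 × 22% = CHF 30140
  CHF 115000 × 26% = CHF 29900
  → CHF 84790
  Less low-income housing credit CHF 68000 → CHF 16790

CHF 192920 > CHF 16790, so the alternative floor tax is the binding amount.

CHF 192920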